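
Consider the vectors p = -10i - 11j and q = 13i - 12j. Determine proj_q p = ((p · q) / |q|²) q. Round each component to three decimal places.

p · q = (-10)·13 + (-11)·(-12) = -130 + 132 = 2
|q|² = 169 + 144 = 313
proj_q p = (2/313) · (13, -12) ≈ (0.083, -0.077)

(0.083, -0.077)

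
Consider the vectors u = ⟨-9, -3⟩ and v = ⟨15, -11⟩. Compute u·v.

u · v = (-9)·15 + (-3)·(-11) = -135 + 33 = -102

-102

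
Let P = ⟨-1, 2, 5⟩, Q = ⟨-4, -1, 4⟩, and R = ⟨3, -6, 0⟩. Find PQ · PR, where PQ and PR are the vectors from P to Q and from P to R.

17

PQ = Q − P = (-3, -3, -1)
PR = R − P = (4, -8, -5)
PQ · PR = (-3)·4 + (-3)·(-8) + (-1)·(-5) = -12 + 24 + 5 = 17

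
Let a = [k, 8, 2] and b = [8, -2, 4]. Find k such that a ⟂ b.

a · b = k·8 + 8·(-2) + 2·4 = -8 + 8k
Set equal to 0: 8k = 8, so k = 1.

1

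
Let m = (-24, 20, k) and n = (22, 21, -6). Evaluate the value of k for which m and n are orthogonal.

m · n = (-24)·22 + 20·21 + k·(-6) = -108 - 6k
Set equal to 0: -6k = 108, so k = -18.

-18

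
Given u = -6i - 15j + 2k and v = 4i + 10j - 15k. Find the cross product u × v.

i: (-15)·(-15) - 2·10 = 225 - 20 = 205
j: 2·4 - (-6)·(-15) = 8 - 90 = -82
k: (-6)·10 - (-15)·4 = -60 - (-60) = 0
u × v = (205, -82, 0)

(205, -82, 0)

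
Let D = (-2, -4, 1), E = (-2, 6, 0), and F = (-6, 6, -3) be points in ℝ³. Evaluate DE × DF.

DE = (0, 10, -1)
DF = (-4, 10, -4)
i: 10·(-4) - (-1)·10 = -40 - (-10) = -30
j: (-1)·(-4) - 0·(-4) = 4 - 0 = 4
k: 0·10 - 10·(-4) = 0 - (-40) = 40
DE × DF = (-30, 4, 40)

(-30, 4, 40)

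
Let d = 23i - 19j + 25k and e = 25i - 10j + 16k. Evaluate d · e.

d · e = 23·25 + (-19)·(-10) + 25·16 = 575 + 190 + 400 = 1165

1165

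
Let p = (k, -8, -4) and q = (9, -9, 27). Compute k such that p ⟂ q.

4

p · q = k·9 + (-8)·(-9) + (-4)·27 = -36 + 9k
Set equal to 0: 9k = 36, so k = 4.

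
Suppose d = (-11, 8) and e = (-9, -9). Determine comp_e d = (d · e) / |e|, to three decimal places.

2.121

d · e = (-11)·(-9) + 8·(-9) = 99 - 72 = 27
|e| = √(81 + 81) = √162 ≈ 12.7279
comp_e d = 27 / √162 ≈ 2.121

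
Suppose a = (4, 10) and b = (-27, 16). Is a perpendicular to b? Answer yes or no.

no

a · b = 4·(-27) + 10·16 = -108 + 160 = 52
Nonzero, so the vectors are not orthogonal.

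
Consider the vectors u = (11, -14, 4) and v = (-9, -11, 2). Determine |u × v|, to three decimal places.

i: (-14)·2 - 4·(-11) = -28 - (-44) = 16
j: 4·(-9) - 11·2 = -36 - 22 = -58
k: 11·(-11) - (-14)·(-9) = -121 - 126 = -247
u × v = (16, -58, -247)
|u × v| = √(16² + (-58)² + (-247)²) = √64629 ≈ 254.2223

254.222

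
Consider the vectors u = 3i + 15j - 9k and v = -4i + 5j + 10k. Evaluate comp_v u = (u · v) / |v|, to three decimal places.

u · v = 3·(-4) + 15·5 + (-9)·10 = -12 + 75 - 90 = -27
|v| = √(16 + 25 + 100) = √141 ≈ 11.8743
comp_v u = -27 / √141 ≈ -2.274

-2.274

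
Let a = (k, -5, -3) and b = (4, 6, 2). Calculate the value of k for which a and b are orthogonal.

9

a · b = k·4 + (-5)·6 + (-3)·2 = -36 + 4k
Set equal to 0: 4k = 36, so k = 9.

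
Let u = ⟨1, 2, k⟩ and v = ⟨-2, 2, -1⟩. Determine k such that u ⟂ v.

u · v = 1·(-2) + 2·2 + k·(-1) = 2 - 1k
Set equal to 0: -1k = -2, so k = 2.

2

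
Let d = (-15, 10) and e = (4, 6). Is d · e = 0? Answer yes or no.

yes

d · e = (-15)·4 + 10·6 = -60 + 60 = 0
Zero, so the vectors are orthogonal.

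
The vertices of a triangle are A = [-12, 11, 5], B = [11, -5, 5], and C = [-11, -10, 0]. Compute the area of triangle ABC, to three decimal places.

AB = (23, -16, 0),  AC = (1, -21, -5)
i: (-16)·(-5) - 0·(-21) = 80 - 0 = 80
j: 0·1 - 23·(-5) = 0 - (-115) = 115
k: 23·(-21) - (-16)·1 = -483 - (-16) = -467
AB × AC = (80, 115, -467)
|AB × AC| = √237714 ≈ 487.5592
area = ½ · 487.5592 ≈ 243.780

243.780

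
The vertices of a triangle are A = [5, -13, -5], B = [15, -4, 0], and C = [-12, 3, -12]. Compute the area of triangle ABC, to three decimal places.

AB = (10, 9, 5),  AC = (-17, 16, -7)
i: 9·(-7) - 5·16 = -63 - 80 = -143
j: 5·(-17) - 10·(-7) = -85 - (-70) = -15
k: 10·16 - 9·(-17) = 160 - (-153) = 313
AB × AC = (-143, -15, 313)
|AB × AC| = √118643 ≈ 344.4459
area = ½ · 344.4459 ≈ 172.223

172.223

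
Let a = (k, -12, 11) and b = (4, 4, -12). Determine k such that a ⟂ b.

45

a · b = k·4 + (-12)·4 + 11·(-12) = -180 + 4k
Set equal to 0: 4k = 180, so k = 45.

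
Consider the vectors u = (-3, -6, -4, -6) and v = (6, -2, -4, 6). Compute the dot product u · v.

u · v = (-3)·6 + (-6)·(-2) + (-4)·(-4) + (-6)·6 = -18 + 12 + 16 - 36 = -26

-26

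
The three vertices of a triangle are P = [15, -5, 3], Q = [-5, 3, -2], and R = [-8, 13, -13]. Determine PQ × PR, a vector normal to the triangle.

PQ = (-20, 8, -5)
PR = (-23, 18, -16)
i: 8·(-16) - (-5)·18 = -128 - (-90) = -38
j: (-5)·(-23) - (-20)·(-16) = 115 - 320 = -205
k: (-20)·18 - 8·(-23) = -360 - (-184) = -176
PQ × PR = (-38, -205, -176)

(-38, -205, -176)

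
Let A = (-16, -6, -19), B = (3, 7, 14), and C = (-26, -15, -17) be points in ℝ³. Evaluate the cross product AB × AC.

AB = (19, 13, 33)
AC = (-10, -9, 2)
i: 13·2 - 33·(-9) = 26 - (-297) = 323
j: 33·(-10) - 19·2 = -330 - 38 = -368
k: 19·(-9) - 13·(-10) = -171 - (-130) = -41
AB × AC = (323, -368, -41)

(323, -368, -41)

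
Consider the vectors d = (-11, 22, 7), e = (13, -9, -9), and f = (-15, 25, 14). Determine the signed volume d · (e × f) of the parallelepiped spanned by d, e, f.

e × f:
i: (-9)·14 - (-9)·25 = -126 - (-225) = 99
j: (-9)·(-15) - 13·14 = 135 - 182 = -47
k: 13·25 - (-9)·(-15) = 325 - 135 = 190
e × f = (99, -47, 190)
d · (e × f) = (-11)·99 + 22·(-47) + 7·190 = -1089 - 1034 + 1330 = -793

-793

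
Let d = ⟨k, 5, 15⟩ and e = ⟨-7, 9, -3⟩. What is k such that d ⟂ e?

0

d · e = k·(-7) + 5·9 + 15·(-3) = 0 - 7k
Set equal to 0: -7k = 0, so k = 0.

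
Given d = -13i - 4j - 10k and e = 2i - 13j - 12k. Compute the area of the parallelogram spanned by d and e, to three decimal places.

262.734

i: (-4)·(-12) - (-10)·(-13) = 48 - 130 = -82
j: (-10)·2 - (-13)·(-12) = -20 - 156 = -176
k: (-13)·(-13) - (-4)·2 = 169 - (-8) = 177
d × e = (-82, -176, 177)
|d × e| = √((-82)² + (-176)² + 177²) = √69029 ≈ 262.7337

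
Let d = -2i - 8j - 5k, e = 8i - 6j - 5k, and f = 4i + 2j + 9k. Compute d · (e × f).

624

e × f:
i: (-6)·9 - (-5)·2 = -54 - (-10) = -44
j: (-5)·4 - 8·9 = -20 - 72 = -92
k: 8·2 - (-6)·4 = 16 - (-24) = 40
e × f = (-44, -92, 40)
d · (e × f) = (-2)·(-44) + (-8)·(-92) + (-5)·40 = 88 + 736 - 200 = 624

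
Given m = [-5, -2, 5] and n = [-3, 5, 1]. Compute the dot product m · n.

10

m · n = (-5)·(-3) + (-2)·5 + 5·1 = 15 - 10 + 5 = 10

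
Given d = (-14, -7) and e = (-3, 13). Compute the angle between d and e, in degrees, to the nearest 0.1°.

103.6

d · e = (-14)·(-3) + (-7)·13 = 42 - 91 = -49
|d|² = 196 + 49 = 245,  |d| = √245 ≈ 15.652476
|e|² = 9 + 169 = 178,  |e| = √178 ≈ 13.341664
cos θ = -49 / (15.652476 · 13.341664) ≈ -0.23464
θ = arccos(-0.23464) ≈ 103.6°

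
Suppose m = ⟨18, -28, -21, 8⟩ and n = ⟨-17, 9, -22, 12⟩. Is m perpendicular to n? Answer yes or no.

yes

m · n = 18·(-17) + (-28)·9 + (-21)·(-22) + 8·12 = -306 - 252 + 462 + 96 = 0
Zero, so the vectors are orthogonal.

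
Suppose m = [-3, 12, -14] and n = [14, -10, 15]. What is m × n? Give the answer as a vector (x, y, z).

i: 12·15 - (-14)·(-10) = 180 - 140 = 40
j: (-14)·14 - (-3)·15 = -196 - (-45) = -151
k: (-3)·(-10) - 12·14 = 30 - 168 = -138
m × n = (40, -151, -138)

(40, -151, -138)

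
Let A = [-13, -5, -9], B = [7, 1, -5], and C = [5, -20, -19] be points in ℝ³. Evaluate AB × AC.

(0, 272, -408)

AB = (20, 6, 4)
AC = (18, -15, -10)
i: 6·(-10) - 4·(-15) = -60 - (-60) = 0
j: 4·18 - 20·(-10) = 72 - (-200) = 272
k: 20·(-15) - 6·18 = -300 - 108 = -408
AB × AC = (0, 272, -408)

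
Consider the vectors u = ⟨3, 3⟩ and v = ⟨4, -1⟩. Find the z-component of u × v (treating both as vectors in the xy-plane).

-15

3·(-1) - 3·4 = -3 - 12 = -15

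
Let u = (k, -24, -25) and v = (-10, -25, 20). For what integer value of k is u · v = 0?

u · v = k·(-10) + (-24)·(-25) + (-25)·20 = 100 - 10k
Set equal to 0: -10k = -100, so k = 10.

10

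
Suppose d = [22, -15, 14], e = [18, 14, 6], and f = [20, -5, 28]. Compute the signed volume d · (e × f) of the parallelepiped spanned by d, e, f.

9864

e × f:
i: 14·28 - 6·(-5) = 392 - (-30) = 422
j: 6·20 - 18·28 = 120 - 504 = -384
k: 18·(-5) - 14·20 = -90 - 280 = -370
e × f = (422, -384, -370)
d · (e × f) = 22·422 + (-15)·(-384) + 14·(-370) = 9284 + 5760 - 5180 = 9864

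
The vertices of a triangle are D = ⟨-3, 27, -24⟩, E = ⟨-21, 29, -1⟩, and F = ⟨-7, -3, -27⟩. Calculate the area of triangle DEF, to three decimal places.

444.262

DE = (-18, 2, 23),  DF = (-4, -30, -3)
i: 2·(-3) - 23·(-30) = -6 - (-690) = 684
j: 23·(-4) - (-18)·(-3) = -92 - 54 = -146
k: (-18)·(-30) - 2·(-4) = 540 - (-8) = 548
DE × DF = (684, -146, 548)
|DE × DF| = √789476 ≈ 888.5246
area = ½ · 888.5246 ≈ 444.262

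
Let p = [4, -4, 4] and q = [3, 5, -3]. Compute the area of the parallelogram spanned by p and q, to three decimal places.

i: (-4)·(-3) - 4·5 = 12 - 20 = -8
j: 4·3 - 4·(-3) = 12 - (-12) = 24
k: 4·5 - (-4)·3 = 20 - (-12) = 32
p × q = (-8, 24, 32)
|p × q| = √((-8)² + 24² + 32²) = √1664 ≈ 40.7922

40.792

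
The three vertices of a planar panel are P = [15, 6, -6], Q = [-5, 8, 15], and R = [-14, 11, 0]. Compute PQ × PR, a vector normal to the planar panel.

(-93, -489, -42)

PQ = (-20, 2, 21)
PR = (-29, 5, 6)
i: 2·6 - 21·5 = 12 - 105 = -93
j: 21·(-29) - (-20)·6 = -609 - (-120) = -489
k: (-20)·5 - 2·(-29) = -100 - (-58) = -42
PQ × PR = (-93, -489, -42)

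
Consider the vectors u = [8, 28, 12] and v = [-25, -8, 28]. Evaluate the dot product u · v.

u · v = 8·(-25) + 28·(-8) + 12·28 = -200 - 224 + 336 = -88

-88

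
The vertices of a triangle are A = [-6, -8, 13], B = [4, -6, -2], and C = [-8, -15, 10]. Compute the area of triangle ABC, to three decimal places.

71.199

AB = (10, 2, -15),  AC = (-2, -7, -3)
i: 2·(-3) - (-15)·(-7) = -6 - 105 = -111
j: (-15)·(-2) - 10·(-3) = 30 - (-30) = 60
k: 10·(-7) - 2·(-2) = -70 - (-4) = -66
AB × AC = (-111, 60, -66)
|AB × AC| = √20277 ≈ 142.3973
area = ½ · 142.3973 ≈ 71.199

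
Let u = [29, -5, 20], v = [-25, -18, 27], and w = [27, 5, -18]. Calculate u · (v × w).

11306

v × w:
i: (-18)·(-18) - 27·5 = 324 - 135 = 189
j: 27·27 - (-25)·(-18) = 729 - 450 = 279
k: (-25)·5 - (-18)·27 = -125 - (-486) = 361
v × w = (189, 279, 361)
u · (v × w) = 29·189 + (-5)·279 + 20·361 = 5481 - 1395 + 7220 = 11306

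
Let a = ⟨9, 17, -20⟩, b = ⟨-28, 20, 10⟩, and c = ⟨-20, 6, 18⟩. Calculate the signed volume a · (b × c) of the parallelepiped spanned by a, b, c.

3228

b × c:
i: 20·18 - 10·6 = 360 - 60 = 300
j: 10·(-20) - (-28)·18 = -200 - (-504) = 304
k: (-28)·6 - 20·(-20) = -168 - (-400) = 232
b × c = (300, 304, 232)
a · (b × c) = 9·300 + 17·304 + (-20)·232 = 2700 + 5168 - 4640 = 3228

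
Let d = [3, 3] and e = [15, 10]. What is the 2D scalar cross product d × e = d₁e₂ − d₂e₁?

3·10 - 3·15 = 30 - 45 = -15

-15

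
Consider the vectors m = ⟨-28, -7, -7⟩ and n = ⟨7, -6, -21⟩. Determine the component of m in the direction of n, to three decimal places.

-0.305

m · n = (-28)·7 + (-7)·(-6) + (-7)·(-21) = -196 + 42 + 147 = -7
|n| = √(49 + 36 + 441) = √526 ≈ 22.9347
comp_n m = -7 / √526 ≈ -0.305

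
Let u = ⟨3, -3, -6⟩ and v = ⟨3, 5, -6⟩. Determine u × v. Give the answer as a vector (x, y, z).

(48, 0, 24)

i: (-3)·(-6) - (-6)·5 = 18 - (-30) = 48
j: (-6)·3 - 3·(-6) = -18 - (-18) = 0
k: 3·5 - (-3)·3 = 15 - (-9) = 24
u × v = (48, 0, 24)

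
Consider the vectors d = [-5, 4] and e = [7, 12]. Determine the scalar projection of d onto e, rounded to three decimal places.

0.936

d · e = (-5)·7 + 4·12 = -35 + 48 = 13
|e| = √(49 + 144) = √193 ≈ 13.8924
comp_e d = 13 / √193 ≈ 0.936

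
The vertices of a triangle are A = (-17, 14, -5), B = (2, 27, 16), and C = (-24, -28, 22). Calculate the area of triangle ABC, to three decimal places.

783.540

AB = (19, 13, 21),  AC = (-7, -42, 27)
i: 13·27 - 21·(-42) = 351 - (-882) = 1233
j: 21·(-7) - 19·27 = -147 - 513 = -660
k: 19·(-42) - 13·(-7) = -798 - (-91) = -707
AB × AC = (1233, -660, -707)
|AB × AC| = √2455738 ≈ 1567.0794
area = ½ · 1567.0794 ≈ 783.540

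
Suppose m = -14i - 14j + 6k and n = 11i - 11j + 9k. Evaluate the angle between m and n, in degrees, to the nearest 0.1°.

m · n = (-14)·11 + (-14)·(-11) + 6·9 = -154 + 154 + 54 = 54
|m|² = 196 + 196 + 36 = 428,  |m| = √428 ≈ 20.688161
|n|² = 121 + 121 + 81 = 323,  |n| = √323 ≈ 17.972201
cos θ = 54 / (20.688161 · 17.972201) ≈ 0.14523
θ = arccos(0.14523) ≈ 81.6°

81.6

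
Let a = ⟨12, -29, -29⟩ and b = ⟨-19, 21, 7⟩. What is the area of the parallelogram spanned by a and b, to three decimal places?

i: (-29)·7 - (-29)·21 = -203 - (-609) = 406
j: (-29)·(-19) - 12·7 = 551 - 84 = 467
k: 12·21 - (-29)·(-19) = 252 - 551 = -299
a × b = (406, 467, -299)
|a × b| = √(406² + 467² + (-299)²) = √472326 ≈ 687.2598

687.260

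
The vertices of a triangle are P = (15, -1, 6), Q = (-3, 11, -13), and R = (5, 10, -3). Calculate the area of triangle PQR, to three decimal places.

PQ = (-18, 12, -19),  PR = (-10, 11, -9)
i: 12·(-9) - (-19)·11 = -108 - (-209) = 101
j: (-19)·(-10) - (-18)·(-9) = 190 - 162 = 28
k: (-18)·11 - 12·(-10) = -198 - (-120) = -78
PQ × PR = (101, 28, -78)
|PQ × PR| = √17069 ≈ 130.6484
area = ½ · 130.6484 ≈ 65.324

65.324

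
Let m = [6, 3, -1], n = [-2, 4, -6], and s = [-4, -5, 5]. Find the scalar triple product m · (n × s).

n × s:
i: 4·5 - (-6)·(-5) = 20 - 30 = -10
j: (-6)·(-4) - (-2)·5 = 24 - (-10) = 34
k: (-2)·(-5) - 4·(-4) = 10 - (-16) = 26
n × s = (-10, 34, 26)
m · (n × s) = 6·(-10) + 3·34 + (-1)·26 = -60 + 102 - 26 = 16

16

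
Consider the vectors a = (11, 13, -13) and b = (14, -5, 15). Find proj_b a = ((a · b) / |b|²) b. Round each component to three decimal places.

(-3.327, 1.188, -3.565)

a · b = 11·14 + 13·(-5) + (-13)·15 = 154 - 65 - 195 = -106
|b|² = 196 + 25 + 225 = 446
proj_b a = (-106/446) · (14, -5, 15) ≈ (-3.327, 1.188, -3.565)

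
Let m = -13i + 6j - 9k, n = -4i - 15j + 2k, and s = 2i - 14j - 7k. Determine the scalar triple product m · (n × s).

n × s:
i: (-15)·(-7) - 2·(-14) = 105 - (-28) = 133
j: 2·2 - (-4)·(-7) = 4 - 28 = -24
k: (-4)·(-14) - (-15)·2 = 56 - (-30) = 86
n × s = (133, -24, 86)
m · (n × s) = (-13)·133 + 6·(-24) + (-9)·86 = -1729 - 144 - 774 = -2647

-2647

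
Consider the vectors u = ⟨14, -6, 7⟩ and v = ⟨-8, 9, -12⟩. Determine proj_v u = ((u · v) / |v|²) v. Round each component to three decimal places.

u · v = 14·(-8) + (-6)·9 + 7·(-12) = -112 - 54 - 84 = -250
|v|² = 64 + 81 + 144 = 289
proj_v u = (-250/289) · (-8, 9, -12) ≈ (6.920, -7.785, 10.381)

(6.920, -7.785, 10.381)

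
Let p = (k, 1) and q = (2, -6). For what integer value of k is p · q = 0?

p · q = k·2 + 1·(-6) = -6 + 2k
Set equal to 0: 2k = 6, so k = 3.

3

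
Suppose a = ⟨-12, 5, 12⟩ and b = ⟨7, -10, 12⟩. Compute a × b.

(180, 228, 85)

i: 5·12 - 12·(-10) = 60 - (-120) = 180
j: 12·7 - (-12)·12 = 84 - (-144) = 228
k: (-12)·(-10) - 5·7 = 120 - 35 = 85
a × b = (180, 228, 85)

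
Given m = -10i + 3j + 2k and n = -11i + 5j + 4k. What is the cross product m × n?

(2, 18, -17)

i: 3·4 - 2·5 = 12 - 10 = 2
j: 2·(-11) - (-10)·4 = -22 - (-40) = 18
k: (-10)·5 - 3·(-11) = -50 - (-33) = -17
m × n = (2, 18, -17)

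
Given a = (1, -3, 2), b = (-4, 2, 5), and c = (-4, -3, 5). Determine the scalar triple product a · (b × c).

65

b × c:
i: 2·5 - 5·(-3) = 10 - (-15) = 25
j: 5·(-4) - (-4)·5 = -20 - (-20) = 0
k: (-4)·(-3) - 2·(-4) = 12 - (-8) = 20
b × c = (25, 0, 20)
a · (b × c) = 1·25 + (-3)·0 + 2·20 = 25 + 0 + 40 = 65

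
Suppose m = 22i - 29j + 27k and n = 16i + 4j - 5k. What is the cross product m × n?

i: (-29)·(-5) - 27·4 = 145 - 108 = 37
j: 27·16 - 22·(-5) = 432 - (-110) = 542
k: 22·4 - (-29)·16 = 88 - (-464) = 552
m × n = (37, 542, 552)

(37, 542, 552)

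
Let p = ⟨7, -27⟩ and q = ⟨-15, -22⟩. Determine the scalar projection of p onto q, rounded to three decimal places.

p · q = 7·(-15) + (-27)·(-22) = -105 + 594 = 489
|q| = √(225 + 484) = √709 ≈ 26.6271
comp_q p = 489 / √709 ≈ 18.365

18.365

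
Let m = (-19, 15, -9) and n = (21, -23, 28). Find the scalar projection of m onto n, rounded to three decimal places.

-23.782

m · n = (-19)·21 + 15·(-23) + (-9)·28 = -399 - 345 - 252 = -996
|n| = √(441 + 529 + 784) = √1754 ≈ 41.8808
comp_n m = -996 / √1754 ≈ -23.782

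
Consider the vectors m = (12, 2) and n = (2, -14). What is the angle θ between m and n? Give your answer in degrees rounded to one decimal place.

91.3

m · n = 12·2 + 2·(-14) = 24 - 28 = -4
|m|² = 144 + 4 = 148,  |m| = √148 ≈ 12.165525
|n|² = 4 + 196 = 200,  |n| = √200 ≈ 14.142136
cos θ = -4 / (12.165525 · 14.142136) ≈ -0.02325
θ = arccos(-0.02325) ≈ 91.3°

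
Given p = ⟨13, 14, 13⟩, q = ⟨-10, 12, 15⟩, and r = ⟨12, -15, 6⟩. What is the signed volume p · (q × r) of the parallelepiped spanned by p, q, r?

7299

q × r:
i: 12·6 - 15·(-15) = 72 - (-225) = 297
j: 15·12 - (-10)·6 = 180 - (-60) = 240
k: (-10)·(-15) - 12·12 = 150 - 144 = 6
q × r = (297, 240, 6)
p · (q × r) = 13·297 + 14·240 + 13·6 = 3861 + 3360 + 78 = 7299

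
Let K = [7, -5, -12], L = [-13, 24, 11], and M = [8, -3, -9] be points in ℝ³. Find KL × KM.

(41, 83, -69)

KL = (-20, 29, 23)
KM = (1, 2, 3)
i: 29·3 - 23·2 = 87 - 46 = 41
j: 23·1 - (-20)·3 = 23 - (-60) = 83
k: (-20)·2 - 29·1 = -40 - 29 = -69
KL × KM = (41, 83, -69)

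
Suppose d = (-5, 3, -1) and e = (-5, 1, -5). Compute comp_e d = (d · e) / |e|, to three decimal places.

d · e = (-5)·(-5) + 3·1 + (-1)·(-5) = 25 + 3 + 5 = 33
|e| = √(25 + 1 + 25) = √51 ≈ 7.1414
comp_e d = 33 / √51 ≈ 4.621

4.621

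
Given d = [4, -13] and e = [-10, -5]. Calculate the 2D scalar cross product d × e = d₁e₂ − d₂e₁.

4·(-5) - (-13)·(-10) = -20 - 130 = -150

-150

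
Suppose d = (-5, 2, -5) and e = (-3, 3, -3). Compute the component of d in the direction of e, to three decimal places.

6.928

d · e = (-5)·(-3) + 2·3 + (-5)·(-3) = 15 + 6 + 15 = 36
|e| = √(9 + 9 + 9) = √27 ≈ 5.1962
comp_e d = 36 / √27 ≈ 6.928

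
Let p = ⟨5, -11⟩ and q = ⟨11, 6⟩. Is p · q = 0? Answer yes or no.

p · q = 5·11 + (-11)·6 = 55 - 66 = -11
Nonzero, so the vectors are not orthogonal.

no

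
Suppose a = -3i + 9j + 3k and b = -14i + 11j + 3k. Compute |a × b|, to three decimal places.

i: 9·3 - 3·11 = 27 - 33 = -6
j: 3·(-14) - (-3)·3 = -42 - (-9) = -33
k: (-3)·11 - 9·(-14) = -33 - (-126) = 93
a × b = (-6, -33, 93)
|a × b| = √((-6)² + (-33)² + 93²) = √9774 ≈ 98.8635

98.864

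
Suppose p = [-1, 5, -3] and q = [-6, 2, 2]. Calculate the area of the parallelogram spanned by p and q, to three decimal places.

37.947

i: 5·2 - (-3)·2 = 10 - (-6) = 16
j: (-3)·(-6) - (-1)·2 = 18 - (-2) = 20
k: (-1)·2 - 5·(-6) = -2 - (-30) = 28
p × q = (16, 20, 28)
|p × q| = √(16² + 20² + 28²) = √1440 ≈ 37.9473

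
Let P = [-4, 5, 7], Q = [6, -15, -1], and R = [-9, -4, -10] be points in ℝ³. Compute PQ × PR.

(268, 210, -190)

PQ = (10, -20, -8)
PR = (-5, -9, -17)
i: (-20)·(-17) - (-8)·(-9) = 340 - 72 = 268
j: (-8)·(-5) - 10·(-17) = 40 - (-170) = 210
k: 10·(-9) - (-20)·(-5) = -90 - 100 = -190
PQ × PR = (268, 210, -190)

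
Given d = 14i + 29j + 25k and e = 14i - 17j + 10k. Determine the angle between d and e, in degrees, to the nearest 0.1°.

92.7

d · e = 14·14 + 29·(-17) + 25·10 = 196 - 493 + 250 = -47
|d|² = 196 + 841 + 625 = 1662,  |d| = √1662 ≈ 40.767634
|e|² = 196 + 289 + 100 = 585,  |e| = √585 ≈ 24.186773
cos θ = -47 / (40.767634 · 24.186773) ≈ -0.04767
θ = arccos(-0.04767) ≈ 92.7°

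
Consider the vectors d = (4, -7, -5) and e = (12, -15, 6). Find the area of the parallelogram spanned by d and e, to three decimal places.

i: (-7)·6 - (-5)·(-15) = -42 - 75 = -117
j: (-5)·12 - 4·6 = -60 - 24 = -84
k: 4·(-15) - (-7)·12 = -60 - (-84) = 24
d × e = (-117, -84, 24)
|d × e| = √((-117)² + (-84)² + 24²) = √21321 ≈ 146.0171

146.017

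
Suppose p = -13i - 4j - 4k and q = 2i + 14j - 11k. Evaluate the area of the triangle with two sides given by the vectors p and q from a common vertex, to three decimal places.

125.576

i: (-4)·(-11) - (-4)·14 = 44 - (-56) = 100
j: (-4)·2 - (-13)·(-11) = -8 - 143 = -151
k: (-13)·14 - (-4)·2 = -182 - (-8) = -174
p × q = (100, -151, -174)
|p × q| = √(100² + (-151)² + (-174)²) = √63077 ≈ 251.1513
area = ½ · 251.1513 ≈ 125.576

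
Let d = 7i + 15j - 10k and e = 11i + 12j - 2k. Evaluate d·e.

d · e = 7·11 + 15·12 + (-10)·(-2) = 77 + 180 + 20 = 277

277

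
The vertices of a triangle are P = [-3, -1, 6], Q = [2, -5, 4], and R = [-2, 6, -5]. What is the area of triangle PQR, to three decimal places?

43.858

PQ = (5, -4, -2),  PR = (1, 7, -11)
i: (-4)·(-11) - (-2)·7 = 44 - (-14) = 58
j: (-2)·1 - 5·(-11) = -2 - (-55) = 53
k: 5·7 - (-4)·1 = 35 - (-4) = 39
PQ × PR = (58, 53, 39)
|PQ × PR| = √7694 ≈ 87.7154
area = ½ · 87.7154 ≈ 43.858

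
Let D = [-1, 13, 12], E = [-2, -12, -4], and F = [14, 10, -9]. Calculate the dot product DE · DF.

DE = E − D = (-1, -25, -16)
DF = F − D = (15, -3, -21)
DE · DF = (-1)·15 + (-25)·(-3) + (-16)·(-21) = -15 + 75 + 336 = 396

396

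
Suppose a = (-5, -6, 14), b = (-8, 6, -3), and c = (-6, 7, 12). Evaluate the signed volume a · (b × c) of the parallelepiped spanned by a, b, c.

b × c:
i: 6·12 - (-3)·7 = 72 - (-21) = 93
j: (-3)·(-6) - (-8)·12 = 18 - (-96) = 114
k: (-8)·7 - 6·(-6) = -56 - (-36) = -20
b × c = (93, 114, -20)
a · (b × c) = (-5)·93 + (-6)·114 + 14·(-20) = -465 - 684 - 280 = -1429

-1429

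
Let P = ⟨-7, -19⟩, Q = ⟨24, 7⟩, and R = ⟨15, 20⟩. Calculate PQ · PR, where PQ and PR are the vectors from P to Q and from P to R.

PQ = Q − P = (31, 26)
PR = R − P = (22, 39)
PQ · PR = 31·22 + 26·39 = 682 + 1014 = 1696

1696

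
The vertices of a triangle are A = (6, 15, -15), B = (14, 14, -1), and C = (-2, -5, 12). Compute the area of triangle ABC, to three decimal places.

AB = (8, -1, 14),  AC = (-8, -20, 27)
i: (-1)·27 - 14·(-20) = -27 - (-280) = 253
j: 14·(-8) - 8·27 = -112 - 216 = -328
k: 8·(-20) - (-1)·(-8) = -160 - 8 = -168
AB × AC = (253, -328, -168)
|AB × AC| = √199817 ≈ 447.0089
area = ½ · 447.0089 ≈ 223.504

223.504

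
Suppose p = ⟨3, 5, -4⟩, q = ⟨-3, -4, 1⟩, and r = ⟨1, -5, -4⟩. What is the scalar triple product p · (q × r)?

q × r:
i: (-4)·(-4) - 1·(-5) = 16 - (-5) = 21
j: 1·1 - (-3)·(-4) = 1 - 12 = -11
k: (-3)·(-5) - (-4)·1 = 15 - (-4) = 19
q × r = (21, -11, 19)
p · (q × r) = 3·21 + 5·(-11) + (-4)·19 = 63 - 55 - 76 = -68

-68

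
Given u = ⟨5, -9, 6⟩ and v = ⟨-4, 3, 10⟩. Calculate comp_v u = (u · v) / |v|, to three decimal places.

1.163

u · v = 5·(-4) + (-9)·3 + 6·10 = -20 - 27 + 60 = 13
|v| = √(16 + 9 + 100) = √125 ≈ 11.1803
comp_v u = 13 / √125 ≈ 1.163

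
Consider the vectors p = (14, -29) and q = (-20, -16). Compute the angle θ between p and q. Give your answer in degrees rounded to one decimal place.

77.1

p · q = 14·(-20) + (-29)·(-16) = -280 + 464 = 184
|p|² = 196 + 841 = 1037,  |p| = √1037 ≈ 32.202484
|q|² = 400 + 256 = 656,  |q| = √656 ≈ 25.612497
cos θ = 184 / (32.202484 · 25.612497) ≈ 0.22309
θ = arccos(0.22309) ≈ 77.1°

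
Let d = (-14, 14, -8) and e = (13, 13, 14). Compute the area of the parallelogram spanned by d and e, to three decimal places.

i: 14·14 - (-8)·13 = 196 - (-104) = 300
j: (-8)·13 - (-14)·14 = -104 - (-196) = 92
k: (-14)·13 - 14·13 = -182 - 182 = -364
d × e = (300, 92, -364)
|d × e| = √(300² + 92² + (-364)²) = √230960 ≈ 480.5830

480.583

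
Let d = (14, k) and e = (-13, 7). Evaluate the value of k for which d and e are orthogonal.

26

d · e = 14·(-13) + k·7 = -182 + 7k
Set equal to 0: 7k = 182, so k = 26.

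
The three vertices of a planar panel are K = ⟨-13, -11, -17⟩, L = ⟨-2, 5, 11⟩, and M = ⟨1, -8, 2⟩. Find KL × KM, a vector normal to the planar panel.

KL = (11, 16, 28)
KM = (14, 3, 19)
i: 16·19 - 28·3 = 304 - 84 = 220
j: 28·14 - 11·19 = 392 - 209 = 183
k: 11·3 - 16·14 = 33 - 224 = -191
KL × KM = (220, 183, -191)

(220, 183, -191)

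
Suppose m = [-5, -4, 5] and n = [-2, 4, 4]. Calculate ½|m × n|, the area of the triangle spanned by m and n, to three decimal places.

i: (-4)·4 - 5·4 = -16 - 20 = -36
j: 5·(-2) - (-5)·4 = -10 - (-20) = 10
k: (-5)·4 - (-4)·(-2) = -20 - 8 = -28
m × n = (-36, 10, -28)
|m × n| = √((-36)² + 10² + (-28)²) = √2180 ≈ 46.6905
area = ½ · 46.6905 ≈ 23.345

23.345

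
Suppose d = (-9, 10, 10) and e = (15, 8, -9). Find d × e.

i: 10·(-9) - 10·8 = -90 - 80 = -170
j: 10·15 - (-9)·(-9) = 150 - 81 = 69
k: (-9)·8 - 10·15 = -72 - 150 = -222
d × e = (-170, 69, -222)

(-170, 69, -222)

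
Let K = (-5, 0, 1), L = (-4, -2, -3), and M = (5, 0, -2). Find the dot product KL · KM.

22

KL = L − K = (1, -2, -4)
KM = M − K = (10, 0, -3)
KL · KM = 1·10 + (-2)·0 + (-4)·(-3) = 10 + 0 + 12 = 22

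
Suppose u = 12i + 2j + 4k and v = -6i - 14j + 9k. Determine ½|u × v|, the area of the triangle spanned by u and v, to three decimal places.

i: 2·9 - 4·(-14) = 18 - (-56) = 74
j: 4·(-6) - 12·9 = -24 - 108 = -132
k: 12·(-14) - 2·(-6) = -168 - (-12) = -156
u × v = (74, -132, -156)
|u × v| = √(74² + (-132)² + (-156)²) = √47236 ≈ 217.3384
area = ½ · 217.3384 ≈ 108.669

108.669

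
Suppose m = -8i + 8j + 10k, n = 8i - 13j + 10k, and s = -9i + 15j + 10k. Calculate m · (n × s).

n × s:
i: (-13)·10 - 10·15 = -130 - 150 = -280
j: 10·(-9) - 8·10 = -90 - 80 = -170
k: 8·15 - (-13)·(-9) = 120 - 117 = 3
n × s = (-280, -170, 3)
m · (n × s) = (-8)·(-280) + 8·(-170) + 10·3 = 2240 - 1360 + 30 = 910

910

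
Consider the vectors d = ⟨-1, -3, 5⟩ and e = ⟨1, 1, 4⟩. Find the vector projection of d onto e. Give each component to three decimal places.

d · e = (-1)·1 + (-3)·1 + 5·4 = -1 - 3 + 20 = 16
|e|² = 1 + 1 + 16 = 18
proj_e d = (16/18) · (1, 1, 4) ≈ (0.889, 0.889, 3.556)

(0.889, 0.889, 3.556)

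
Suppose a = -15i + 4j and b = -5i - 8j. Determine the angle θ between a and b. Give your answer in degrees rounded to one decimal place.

a · b = (-15)·(-5) + 4·(-8) = 75 - 32 = 43
|a|² = 225 + 16 = 241,  |a| = √241 ≈ 15.524175
|b|² = 25 + 64 = 89,  |b| = √89 ≈ 9.433981
cos θ = 43 / (15.524175 · 9.433981) ≈ 0.29361
θ = arccos(0.29361) ≈ 72.9°

72.9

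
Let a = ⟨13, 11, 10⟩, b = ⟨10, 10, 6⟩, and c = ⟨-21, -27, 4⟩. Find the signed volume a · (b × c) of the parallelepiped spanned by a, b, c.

200

b × c:
i: 10·4 - 6·(-27) = 40 - (-162) = 202
j: 6·(-21) - 10·4 = -126 - 40 = -166
k: 10·(-27) - 10·(-21) = -270 - (-210) = -60
b × c = (202, -166, -60)
a · (b × c) = 13·202 + 11·(-166) + 10·(-60) = 2626 - 1826 - 600 = 200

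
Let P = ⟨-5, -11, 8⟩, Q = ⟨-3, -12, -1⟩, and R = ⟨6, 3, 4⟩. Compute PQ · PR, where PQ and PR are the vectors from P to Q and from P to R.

44

PQ = Q − P = (2, -1, -9)
PR = R − P = (11, 14, -4)
PQ · PR = 2·11 + (-1)·14 + (-9)·(-4) = 22 - 14 + 36 = 44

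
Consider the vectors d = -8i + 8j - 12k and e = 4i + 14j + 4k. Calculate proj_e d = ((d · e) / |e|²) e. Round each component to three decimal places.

(0.561, 1.965, 0.561)

d · e = (-8)·4 + 8·14 + (-12)·4 = -32 + 112 - 48 = 32
|e|² = 16 + 196 + 16 = 228
proj_e d = (32/228) · (4, 14, 4) ≈ (0.561, 1.965, 0.561)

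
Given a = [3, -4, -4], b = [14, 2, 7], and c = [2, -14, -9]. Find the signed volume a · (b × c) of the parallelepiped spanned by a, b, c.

480

b × c:
i: 2·(-9) - 7·(-14) = -18 - (-98) = 80
j: 7·2 - 14·(-9) = 14 - (-126) = 140
k: 14·(-14) - 2·2 = -196 - 4 = -200
b × c = (80, 140, -200)
a · (b × c) = 3·80 + (-4)·140 + (-4)·(-200) = 240 - 560 + 800 = 480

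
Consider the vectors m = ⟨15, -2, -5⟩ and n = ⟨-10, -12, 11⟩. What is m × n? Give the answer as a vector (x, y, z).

(-82, -115, -200)

i: (-2)·11 - (-5)·(-12) = -22 - 60 = -82
j: (-5)·(-10) - 15·11 = 50 - 165 = -115
k: 15·(-12) - (-2)·(-10) = -180 - 20 = -200
m × n = (-82, -115, -200)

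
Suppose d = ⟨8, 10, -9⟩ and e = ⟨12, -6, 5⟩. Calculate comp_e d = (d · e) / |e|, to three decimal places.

-0.629

d · e = 8·12 + 10·(-6) + (-9)·5 = 96 - 60 - 45 = -9
|e| = √(144 + 36 + 25) = √205 ≈ 14.3178
comp_e d = -9 / √205 ≈ -0.629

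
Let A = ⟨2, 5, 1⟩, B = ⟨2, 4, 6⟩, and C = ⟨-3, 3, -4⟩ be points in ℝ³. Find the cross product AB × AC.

AB = (0, -1, 5)
AC = (-5, -2, -5)
i: (-1)·(-5) - 5·(-2) = 5 - (-10) = 15
j: 5·(-5) - 0·(-5) = -25 - 0 = -25
k: 0·(-2) - (-1)·(-5) = 0 - 5 = -5
AB × AC = (15, -25, -5)

(15, -25, -5)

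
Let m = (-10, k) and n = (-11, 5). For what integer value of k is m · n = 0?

m · n = (-10)·(-11) + k·5 = 110 + 5k
Set equal to 0: 5k = -110, so k = -22.

-22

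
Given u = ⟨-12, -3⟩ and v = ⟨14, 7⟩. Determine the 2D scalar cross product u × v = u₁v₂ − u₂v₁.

-42

(-12)·7 - (-3)·14 = -84 - (-42) = -42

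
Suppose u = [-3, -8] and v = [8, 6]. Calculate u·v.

u · v = (-3)·8 + (-8)·6 = -24 - 48 = -72

-72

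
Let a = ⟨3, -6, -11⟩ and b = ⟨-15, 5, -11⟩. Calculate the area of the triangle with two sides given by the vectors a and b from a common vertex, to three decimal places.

121.932

i: (-6)·(-11) - (-11)·5 = 66 - (-55) = 121
j: (-11)·(-15) - 3·(-11) = 165 - (-33) = 198
k: 3·5 - (-6)·(-15) = 15 - 90 = -75
a × b = (121, 198, -75)
|a × b| = √(121² + 198² + (-75)²) = √59470 ≈ 243.8647
area = ½ · 243.8647 ≈ 121.932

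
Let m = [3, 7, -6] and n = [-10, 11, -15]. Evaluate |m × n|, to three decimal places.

i: 7·(-15) - (-6)·11 = -105 - (-66) = -39
j: (-6)·(-10) - 3·(-15) = 60 - (-45) = 105
k: 3·11 - 7·(-10) = 33 - (-70) = 103
m × n = (-39, 105, 103)
|m × n| = √((-39)² + 105² + 103²) = √23155 ≈ 152.1677

152.168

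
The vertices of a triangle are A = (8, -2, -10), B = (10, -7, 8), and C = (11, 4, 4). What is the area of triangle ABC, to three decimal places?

90.952

AB = (2, -5, 18),  AC = (3, 6, 14)
i: (-5)·14 - 18·6 = -70 - 108 = -178
j: 18·3 - 2·14 = 54 - 28 = 26
k: 2·6 - (-5)·3 = 12 - (-15) = 27
AB × AC = (-178, 26, 27)
|AB × AC| = √33089 ≈ 181.9038
area = ½ · 181.9038 ≈ 90.952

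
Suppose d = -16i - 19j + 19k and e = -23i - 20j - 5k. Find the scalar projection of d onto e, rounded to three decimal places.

d · e = (-16)·(-23) + (-19)·(-20) + 19·(-5) = 368 + 380 - 95 = 653
|e| = √(529 + 400 + 25) = √954 ≈ 30.8869
comp_e d = 653 / √954 ≈ 21.142

21.142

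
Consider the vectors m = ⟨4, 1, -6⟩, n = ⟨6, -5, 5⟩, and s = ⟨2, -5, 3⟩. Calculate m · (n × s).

n × s:
i: (-5)·3 - 5·(-5) = -15 - (-25) = 10
j: 5·2 - 6·3 = 10 - 18 = -8
k: 6·(-5) - (-5)·2 = -30 - (-10) = -20
n × s = (10, -8, -20)
m · (n × s) = 4·10 + 1·(-8) + (-6)·(-20) = 40 - 8 + 120 = 152

152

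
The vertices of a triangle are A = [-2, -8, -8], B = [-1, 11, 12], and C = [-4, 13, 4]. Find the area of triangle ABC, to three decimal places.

AB = (1, 19, 20),  AC = (-2, 21, 12)
i: 19·12 - 20·21 = 228 - 420 = -192
j: 20·(-2) - 1·12 = -40 - 12 = -52
k: 1·21 - 19·(-2) = 21 - (-38) = 59
AB × AC = (-192, -52, 59)
|AB × AC| = √43049 ≈ 207.4825
area = ½ · 207.4825 ≈ 103.741

103.741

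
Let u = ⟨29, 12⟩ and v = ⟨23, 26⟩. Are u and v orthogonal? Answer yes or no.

no

u · v = 29·23 + 12·26 = 667 + 312 = 979
Nonzero, so the vectors are not orthogonal.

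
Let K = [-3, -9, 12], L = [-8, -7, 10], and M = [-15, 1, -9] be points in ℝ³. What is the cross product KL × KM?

KL = (-5, 2, -2)
KM = (-12, 10, -21)
i: 2·(-21) - (-2)·10 = -42 - (-20) = -22
j: (-2)·(-12) - (-5)·(-21) = 24 - 105 = -81
k: (-5)·10 - 2·(-12) = -50 - (-24) = -26
KL × KM = (-22, -81, -26)

(-22, -81, -26)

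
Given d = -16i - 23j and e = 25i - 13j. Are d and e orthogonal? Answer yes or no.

no

d · e = (-16)·25 + (-23)·(-13) = -400 + 299 = -101
Nonzero, so the vectors are not orthogonal.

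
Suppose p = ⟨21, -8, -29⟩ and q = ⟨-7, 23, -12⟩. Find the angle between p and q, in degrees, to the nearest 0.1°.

89.0

p · q = 21·(-7) + (-8)·23 + (-29)·(-12) = -147 - 184 + 348 = 17
|p|² = 441 + 64 + 841 = 1346,  |p| = √1346 ≈ 36.687873
|q|² = 49 + 529 + 144 = 722,  |q| = √722 ≈ 26.870058
cos θ = 17 / (36.687873 · 26.870058) ≈ 0.01724
θ = arccos(0.01724) ≈ 89.0°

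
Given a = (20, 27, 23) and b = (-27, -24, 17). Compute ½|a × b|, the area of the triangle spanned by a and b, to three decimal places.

i: 27·17 - 23·(-24) = 459 - (-552) = 1011
j: 23·(-27) - 20·17 = -621 - 340 = -961
k: 20·(-24) - 27·(-27) = -480 - (-729) = 249
a × b = (1011, -961, 249)
|a × b| = √(1011² + (-961)² + 249²) = √2007643 ≈ 1416.9132
area = ½ · 1416.9132 ≈ 708.457

708.457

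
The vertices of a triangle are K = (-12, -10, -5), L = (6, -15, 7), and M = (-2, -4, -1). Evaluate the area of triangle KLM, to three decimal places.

KL = (18, -5, 12),  KM = (10, 6, 4)
i: (-5)·4 - 12·6 = -20 - 72 = -92
j: 12·10 - 18·4 = 120 - 72 = 48
k: 18·6 - (-5)·10 = 108 - (-50) = 158
KL × KM = (-92, 48, 158)
|KL × KM| = √35732 ≈ 189.0291
area = ½ · 189.0291 ≈ 94.515

94.515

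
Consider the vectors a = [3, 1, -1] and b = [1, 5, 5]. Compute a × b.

i: 1·5 - (-1)·5 = 5 - (-5) = 10
j: (-1)·1 - 3·5 = -1 - 15 = -16
k: 3·5 - 1·1 = 15 - 1 = 14
a × b = (10, -16, 14)

(10, -16, 14)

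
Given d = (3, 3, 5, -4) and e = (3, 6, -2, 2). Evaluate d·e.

9

d · e = 3·3 + 3·6 + 5·(-2) + (-4)·2 = 9 + 18 - 10 - 8 = 9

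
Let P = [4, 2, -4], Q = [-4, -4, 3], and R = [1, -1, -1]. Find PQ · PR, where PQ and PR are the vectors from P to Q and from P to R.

63

PQ = Q − P = (-8, -6, 7)
PR = R − P = (-3, -3, 3)
PQ · PR = (-8)·(-3) + (-6)·(-3) + 7·3 = 24 + 18 + 21 = 63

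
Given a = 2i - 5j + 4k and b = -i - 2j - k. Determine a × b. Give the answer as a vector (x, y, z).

i: (-5)·(-1) - 4·(-2) = 5 - (-8) = 13
j: 4·(-1) - 2·(-1) = -4 - (-2) = -2
k: 2·(-2) - (-5)·(-1) = -4 - 5 = -9
a × b = (13, -2, -9)

(13, -2, -9)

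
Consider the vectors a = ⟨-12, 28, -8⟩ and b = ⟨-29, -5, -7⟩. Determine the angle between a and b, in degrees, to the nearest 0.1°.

a · b = (-12)·(-29) + 28·(-5) + (-8)·(-7) = 348 - 140 + 56 = 264
|a|² = 144 + 784 + 64 = 992,  |a| = √992 ≈ 31.496031
|b|² = 841 + 25 + 49 = 915,  |b| = √915 ≈ 30.248967
cos θ = 264 / (31.496031 · 30.248967) ≈ 0.27710
θ = arccos(0.27710) ≈ 73.9°

73.9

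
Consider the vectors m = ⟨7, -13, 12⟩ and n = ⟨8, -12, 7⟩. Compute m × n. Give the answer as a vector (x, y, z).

(53, 47, 20)

i: (-13)·7 - 12·(-12) = -91 - (-144) = 53
j: 12·8 - 7·7 = 96 - 49 = 47
k: 7·(-12) - (-13)·8 = -84 - (-104) = 20
m × n = (53, 47, 20)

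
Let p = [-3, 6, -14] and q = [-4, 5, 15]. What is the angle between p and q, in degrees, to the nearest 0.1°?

p · q = (-3)·(-4) + 6·5 + (-14)·15 = 12 + 30 - 210 = -168
|p|² = 9 + 36 + 196 = 241,  |p| = √241 ≈ 15.524175
|q|² = 16 + 25 + 225 = 266,  |q| = √266 ≈ 16.309506
cos θ = -168 / (15.524175 · 16.309506) ≈ -0.66353
θ = arccos(-0.66353) ≈ 131.6°

131.6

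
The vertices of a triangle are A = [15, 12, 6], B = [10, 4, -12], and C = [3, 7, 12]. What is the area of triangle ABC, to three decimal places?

145.431

AB = (-5, -8, -18),  AC = (-12, -5, 6)
i: (-8)·6 - (-18)·(-5) = -48 - 90 = -138
j: (-18)·(-12) - (-5)·6 = 216 - (-30) = 246
k: (-5)·(-5) - (-8)·(-12) = 25 - 96 = -71
AB × AC = (-138, 246, -71)
|AB × AC| = √84601 ≈ 290.8625
area = ½ · 290.8625 ≈ 145.431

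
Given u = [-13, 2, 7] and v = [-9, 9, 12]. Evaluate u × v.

(-39, 93, -99)

i: 2·12 - 7·9 = 24 - 63 = -39
j: 7·(-9) - (-13)·12 = -63 - (-156) = 93
k: (-13)·9 - 2·(-9) = -117 - (-18) = -99
u × v = (-39, 93, -99)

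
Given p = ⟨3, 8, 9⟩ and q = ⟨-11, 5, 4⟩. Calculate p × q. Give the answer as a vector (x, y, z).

(-13, -111, 103)

i: 8·4 - 9·5 = 32 - 45 = -13
j: 9·(-11) - 3·4 = -99 - 12 = -111
k: 3·5 - 8·(-11) = 15 - (-88) = 103
p × q = (-13, -111, 103)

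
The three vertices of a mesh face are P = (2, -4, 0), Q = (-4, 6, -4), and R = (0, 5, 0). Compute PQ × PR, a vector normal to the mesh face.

(36, 8, -34)

PQ = (-6, 10, -4)
PR = (-2, 9, 0)
i: 10·0 - (-4)·9 = 0 - (-36) = 36
j: (-4)·(-2) - (-6)·0 = 8 - 0 = 8
k: (-6)·9 - 10·(-2) = -54 - (-20) = -34
PQ × PR = (36, 8, -34)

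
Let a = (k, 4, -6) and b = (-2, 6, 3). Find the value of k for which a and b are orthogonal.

3

a · b = k·(-2) + 4·6 + (-6)·3 = 6 - 2k
Set equal to 0: -2k = -6, so k = 3.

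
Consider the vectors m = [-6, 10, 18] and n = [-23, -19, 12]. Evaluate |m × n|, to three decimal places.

i: 10·12 - 18·(-19) = 120 - (-342) = 462
j: 18·(-23) - (-6)·12 = -414 - (-72) = -342
k: (-6)·(-19) - 10·(-23) = 114 - (-230) = 344
m × n = (462, -342, 344)
|m × n| = √(462² + (-342)² + 344²) = √448744 ≈ 669.8836

669.884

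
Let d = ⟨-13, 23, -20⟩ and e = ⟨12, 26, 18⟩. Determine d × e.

i: 23·18 - (-20)·26 = 414 - (-520) = 934
j: (-20)·12 - (-13)·18 = -240 - (-234) = -6
k: (-13)·26 - 23·12 = -338 - 276 = -614
d × e = (934, -6, -614)

(934, -6, -614)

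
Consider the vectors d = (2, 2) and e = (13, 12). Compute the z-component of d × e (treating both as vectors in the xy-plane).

-2

2·12 - 2·13 = 24 - 26 = -2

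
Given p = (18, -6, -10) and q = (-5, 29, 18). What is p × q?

(182, -274, 492)

i: (-6)·18 - (-10)·29 = -108 - (-290) = 182
j: (-10)·(-5) - 18·18 = 50 - 324 = -274
k: 18·29 - (-6)·(-5) = 522 - 30 = 492
p × q = (182, -274, 492)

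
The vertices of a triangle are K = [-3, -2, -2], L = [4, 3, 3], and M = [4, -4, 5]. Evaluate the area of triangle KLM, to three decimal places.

33.993

KL = (7, 5, 5),  KM = (7, -2, 7)
i: 5·7 - 5·(-2) = 35 - (-10) = 45
j: 5·7 - 7·7 = 35 - 49 = -14
k: 7·(-2) - 5·7 = -14 - 35 = -49
KL × KM = (45, -14, -49)
|KL × KM| = √4622 ≈ 67.9853
area = ½ · 67.9853 ≈ 33.993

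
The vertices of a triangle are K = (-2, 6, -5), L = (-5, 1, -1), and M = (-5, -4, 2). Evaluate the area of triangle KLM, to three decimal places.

9.097

KL = (-3, -5, 4),  KM = (-3, -10, 7)
i: (-5)·7 - 4·(-10) = -35 - (-40) = 5
j: 4·(-3) - (-3)·7 = -12 - (-21) = 9
k: (-3)·(-10) - (-5)·(-3) = 30 - 15 = 15
KL × KM = (5, 9, 15)
|KL × KM| = √331 ≈ 18.1934
area = ½ · 18.1934 ≈ 9.097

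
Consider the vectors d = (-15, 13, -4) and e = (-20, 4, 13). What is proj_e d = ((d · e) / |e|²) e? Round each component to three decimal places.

d · e = (-15)·(-20) + 13·4 + (-4)·13 = 300 + 52 - 52 = 300
|e|² = 400 + 16 + 169 = 585
proj_e d = (300/585) · (-20, 4, 13) ≈ (-10.256, 2.051, 6.667)

(-10.256, 2.051, 6.667)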